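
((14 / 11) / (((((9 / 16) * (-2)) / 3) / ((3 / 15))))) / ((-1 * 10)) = 56 / 825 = 0.07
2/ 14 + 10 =71/ 7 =10.14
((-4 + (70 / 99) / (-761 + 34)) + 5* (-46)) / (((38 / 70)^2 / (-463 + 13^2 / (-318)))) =368066.04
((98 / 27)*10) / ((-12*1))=-245 / 81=-3.02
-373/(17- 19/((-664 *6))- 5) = -1486032/47827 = -31.07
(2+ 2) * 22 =88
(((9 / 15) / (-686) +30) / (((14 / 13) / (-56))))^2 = 7157347803684 / 2941225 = 2433458.10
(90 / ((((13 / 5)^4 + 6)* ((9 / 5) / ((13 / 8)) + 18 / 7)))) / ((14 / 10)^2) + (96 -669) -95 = -14045941823 / 21034461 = -667.76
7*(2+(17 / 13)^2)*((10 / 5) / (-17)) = -8778 / 2873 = -3.06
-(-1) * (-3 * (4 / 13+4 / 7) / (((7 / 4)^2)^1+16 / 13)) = -3840 / 6251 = -0.61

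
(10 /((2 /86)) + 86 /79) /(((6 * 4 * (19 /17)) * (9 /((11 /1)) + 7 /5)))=7.25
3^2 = 9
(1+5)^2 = 36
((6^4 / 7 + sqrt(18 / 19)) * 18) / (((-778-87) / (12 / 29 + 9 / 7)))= -1609632 / 245833-3726 * sqrt(38) / 667261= -6.58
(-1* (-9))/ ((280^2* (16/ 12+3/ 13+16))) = 351/ 53704000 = 0.00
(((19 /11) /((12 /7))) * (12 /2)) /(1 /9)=54.41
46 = 46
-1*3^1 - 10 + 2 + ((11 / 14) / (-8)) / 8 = -9867 / 896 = -11.01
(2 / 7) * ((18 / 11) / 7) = 36 / 539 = 0.07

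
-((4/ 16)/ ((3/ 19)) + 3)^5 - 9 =-505523863/ 248832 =-2031.59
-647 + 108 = -539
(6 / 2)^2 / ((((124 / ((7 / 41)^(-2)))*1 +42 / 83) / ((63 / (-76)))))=-11301363 / 6241880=-1.81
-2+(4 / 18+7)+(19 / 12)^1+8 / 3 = 341 / 36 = 9.47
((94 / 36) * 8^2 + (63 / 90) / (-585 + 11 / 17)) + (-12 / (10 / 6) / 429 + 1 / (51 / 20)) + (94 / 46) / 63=58618980536251 / 349927037460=167.52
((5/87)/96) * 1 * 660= 0.40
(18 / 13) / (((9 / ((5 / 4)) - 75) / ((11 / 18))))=-0.01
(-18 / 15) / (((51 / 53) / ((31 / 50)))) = -1643 / 2125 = -0.77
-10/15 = -2/3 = -0.67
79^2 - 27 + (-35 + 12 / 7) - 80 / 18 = 6176.27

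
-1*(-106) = 106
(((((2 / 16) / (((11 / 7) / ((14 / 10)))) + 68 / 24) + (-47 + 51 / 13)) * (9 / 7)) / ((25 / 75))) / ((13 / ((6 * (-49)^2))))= -6377763609 / 37180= -171537.48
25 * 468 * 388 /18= 252200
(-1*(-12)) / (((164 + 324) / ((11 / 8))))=33 / 976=0.03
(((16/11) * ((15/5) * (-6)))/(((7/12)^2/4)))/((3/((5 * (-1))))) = 276480/539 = 512.95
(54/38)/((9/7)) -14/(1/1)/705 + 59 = 804844/13395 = 60.09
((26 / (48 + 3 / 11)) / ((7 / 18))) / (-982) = -286 / 202783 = -0.00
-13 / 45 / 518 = -13 / 23310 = -0.00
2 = 2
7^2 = 49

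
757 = 757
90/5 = 18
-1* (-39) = 39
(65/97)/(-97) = -0.01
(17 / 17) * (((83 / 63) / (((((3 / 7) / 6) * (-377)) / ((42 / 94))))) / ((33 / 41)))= -47642 / 1754181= -0.03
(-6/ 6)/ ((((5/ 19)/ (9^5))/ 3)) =-3365793/ 5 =-673158.60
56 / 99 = 0.57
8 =8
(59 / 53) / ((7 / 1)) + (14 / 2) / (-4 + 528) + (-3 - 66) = -13380363 / 194404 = -68.83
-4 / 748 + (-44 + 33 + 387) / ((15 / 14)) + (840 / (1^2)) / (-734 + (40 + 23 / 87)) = 11841127183 / 33859155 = 349.72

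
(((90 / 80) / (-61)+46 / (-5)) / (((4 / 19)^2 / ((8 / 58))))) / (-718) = 8119973 / 203222720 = 0.04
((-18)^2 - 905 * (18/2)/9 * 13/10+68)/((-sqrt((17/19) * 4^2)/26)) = 20397 * sqrt(323)/68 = 5390.87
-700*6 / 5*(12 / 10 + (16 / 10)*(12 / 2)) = -9072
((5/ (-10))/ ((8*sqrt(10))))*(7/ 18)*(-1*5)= 7*sqrt(10)/ 576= 0.04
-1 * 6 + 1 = -5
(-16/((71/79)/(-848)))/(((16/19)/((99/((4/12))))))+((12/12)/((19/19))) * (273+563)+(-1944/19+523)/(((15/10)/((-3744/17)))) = 120708265988/22933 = 5263518.34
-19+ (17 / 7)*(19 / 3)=-76 / 21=-3.62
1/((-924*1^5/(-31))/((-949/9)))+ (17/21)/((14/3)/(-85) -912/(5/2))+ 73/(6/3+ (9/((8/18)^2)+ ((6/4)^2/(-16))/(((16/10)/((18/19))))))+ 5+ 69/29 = 1266440699902765/235530657600084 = 5.38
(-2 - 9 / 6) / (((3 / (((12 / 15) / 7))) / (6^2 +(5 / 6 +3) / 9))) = -1967 / 405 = -4.86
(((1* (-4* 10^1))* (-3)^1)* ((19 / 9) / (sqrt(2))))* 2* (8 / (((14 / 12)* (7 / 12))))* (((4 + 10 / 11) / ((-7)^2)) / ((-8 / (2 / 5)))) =-393984* sqrt(2) / 26411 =-21.10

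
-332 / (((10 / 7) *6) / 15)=-581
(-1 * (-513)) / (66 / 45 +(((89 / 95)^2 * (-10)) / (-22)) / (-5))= 152784225 / 413047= 369.90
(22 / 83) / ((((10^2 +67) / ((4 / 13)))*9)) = 0.00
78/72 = 13/12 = 1.08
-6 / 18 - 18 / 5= -59 / 15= -3.93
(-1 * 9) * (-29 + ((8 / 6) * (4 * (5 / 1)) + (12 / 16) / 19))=1569 / 76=20.64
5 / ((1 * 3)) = 5 / 3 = 1.67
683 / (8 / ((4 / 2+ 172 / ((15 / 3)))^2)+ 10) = 5655923 / 82860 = 68.26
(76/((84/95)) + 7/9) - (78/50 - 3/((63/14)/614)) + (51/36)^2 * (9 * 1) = 12916663/25200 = 512.57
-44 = -44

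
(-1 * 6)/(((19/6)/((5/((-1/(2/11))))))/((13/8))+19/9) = 3510/19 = 184.74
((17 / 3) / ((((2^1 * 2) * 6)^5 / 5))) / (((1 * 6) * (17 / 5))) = 25 / 143327232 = 0.00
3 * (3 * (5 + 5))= 90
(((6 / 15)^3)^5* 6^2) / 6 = 196608 / 30517578125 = 0.00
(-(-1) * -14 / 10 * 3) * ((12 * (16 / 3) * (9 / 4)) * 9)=-27216 / 5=-5443.20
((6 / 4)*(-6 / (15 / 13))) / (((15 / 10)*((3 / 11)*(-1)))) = 286 / 15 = 19.07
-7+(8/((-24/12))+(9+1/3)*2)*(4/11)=-5/3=-1.67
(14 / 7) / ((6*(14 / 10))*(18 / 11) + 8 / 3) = 165 / 1354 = 0.12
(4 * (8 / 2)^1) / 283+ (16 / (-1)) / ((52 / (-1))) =1340 / 3679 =0.36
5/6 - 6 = -31/6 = -5.17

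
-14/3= -4.67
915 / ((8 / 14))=6405 / 4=1601.25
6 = 6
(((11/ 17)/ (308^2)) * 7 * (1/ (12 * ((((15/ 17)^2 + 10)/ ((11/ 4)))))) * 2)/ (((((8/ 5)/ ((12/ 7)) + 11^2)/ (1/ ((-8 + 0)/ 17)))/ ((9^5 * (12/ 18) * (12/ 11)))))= -17065161/ 11230586752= -0.00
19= 19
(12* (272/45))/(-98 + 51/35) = -7616/10137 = -0.75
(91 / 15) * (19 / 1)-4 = 1669 / 15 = 111.27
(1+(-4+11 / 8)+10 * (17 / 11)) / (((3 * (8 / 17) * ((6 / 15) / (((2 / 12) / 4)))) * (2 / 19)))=1965455 / 202752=9.69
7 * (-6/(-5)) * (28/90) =196/75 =2.61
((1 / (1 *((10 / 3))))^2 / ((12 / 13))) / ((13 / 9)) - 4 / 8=-173 / 400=-0.43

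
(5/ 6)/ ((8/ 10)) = 25/ 24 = 1.04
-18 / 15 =-6 / 5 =-1.20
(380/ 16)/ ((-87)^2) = 95/ 30276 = 0.00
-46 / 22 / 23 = -1 / 11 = -0.09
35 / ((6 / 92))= 1610 / 3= 536.67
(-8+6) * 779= -1558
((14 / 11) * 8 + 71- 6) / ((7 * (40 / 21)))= 2481 / 440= 5.64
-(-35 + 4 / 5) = 171 / 5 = 34.20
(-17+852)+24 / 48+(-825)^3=-1123029579 / 2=-561514789.50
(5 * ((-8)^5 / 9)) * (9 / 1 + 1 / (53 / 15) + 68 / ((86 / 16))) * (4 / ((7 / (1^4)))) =-228171.20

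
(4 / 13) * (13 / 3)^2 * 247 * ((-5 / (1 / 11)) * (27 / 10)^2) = -2861001 / 5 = -572200.20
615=615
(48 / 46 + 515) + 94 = 14031 / 23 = 610.04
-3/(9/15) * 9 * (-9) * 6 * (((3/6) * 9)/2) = 10935/2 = 5467.50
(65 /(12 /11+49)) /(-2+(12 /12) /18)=-2574 /3857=-0.67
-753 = -753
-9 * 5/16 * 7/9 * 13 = -28.44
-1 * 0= 0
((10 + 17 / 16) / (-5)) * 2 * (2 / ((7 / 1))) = -177 / 140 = -1.26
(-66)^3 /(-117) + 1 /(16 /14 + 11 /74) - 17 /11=2456.46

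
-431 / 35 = -12.31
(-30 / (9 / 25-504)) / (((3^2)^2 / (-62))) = -15500 / 339957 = -0.05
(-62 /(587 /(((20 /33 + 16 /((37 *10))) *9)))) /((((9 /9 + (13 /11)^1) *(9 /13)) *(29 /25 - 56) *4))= 1996865 /1071962964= 0.00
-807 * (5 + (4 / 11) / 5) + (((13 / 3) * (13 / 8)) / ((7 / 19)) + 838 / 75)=-62576429 / 15400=-4063.40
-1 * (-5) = 5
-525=-525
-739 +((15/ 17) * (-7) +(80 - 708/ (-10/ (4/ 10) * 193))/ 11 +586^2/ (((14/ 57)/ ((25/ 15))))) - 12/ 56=29425250832779/ 12631850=2329449.04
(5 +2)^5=16807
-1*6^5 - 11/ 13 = -101099/ 13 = -7776.85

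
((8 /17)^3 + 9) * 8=357832 /4913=72.83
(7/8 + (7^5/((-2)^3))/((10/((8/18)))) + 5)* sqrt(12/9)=-31499* sqrt(3)/540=-101.03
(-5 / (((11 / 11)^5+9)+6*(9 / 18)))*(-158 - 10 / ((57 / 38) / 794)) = 6290 / 3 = 2096.67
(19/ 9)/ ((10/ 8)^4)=4864/ 5625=0.86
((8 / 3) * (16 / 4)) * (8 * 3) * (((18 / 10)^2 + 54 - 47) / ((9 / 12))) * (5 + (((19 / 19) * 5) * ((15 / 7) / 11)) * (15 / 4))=34930688 / 1155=30243.02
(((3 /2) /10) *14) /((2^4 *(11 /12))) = 63 /440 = 0.14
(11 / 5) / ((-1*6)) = -11 / 30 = -0.37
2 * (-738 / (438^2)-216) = -2302169 / 5329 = -432.01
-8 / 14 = -0.57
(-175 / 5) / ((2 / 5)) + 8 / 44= -1921 / 22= -87.32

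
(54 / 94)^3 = 19683 / 103823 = 0.19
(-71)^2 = 5041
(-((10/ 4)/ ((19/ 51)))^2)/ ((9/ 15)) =-75.05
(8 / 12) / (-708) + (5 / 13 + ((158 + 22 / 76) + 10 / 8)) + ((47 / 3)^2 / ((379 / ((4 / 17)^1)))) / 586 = 158386897569695 / 990392213772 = 159.92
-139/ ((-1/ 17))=2363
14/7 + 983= 985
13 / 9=1.44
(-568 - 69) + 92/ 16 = -631.25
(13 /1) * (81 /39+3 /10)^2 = 95481 /1300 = 73.45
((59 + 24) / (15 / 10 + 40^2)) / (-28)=-83 / 44842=-0.00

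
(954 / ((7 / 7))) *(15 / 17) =14310 / 17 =841.76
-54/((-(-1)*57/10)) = -180/19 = -9.47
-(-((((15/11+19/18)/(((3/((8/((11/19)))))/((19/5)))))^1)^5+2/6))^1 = 158311890207727906682829386501/1163042791935190959375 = 136118714.90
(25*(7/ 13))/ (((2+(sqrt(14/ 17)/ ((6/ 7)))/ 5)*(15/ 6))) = 1071000/ 393341 - 7350*sqrt(238)/ 393341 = 2.43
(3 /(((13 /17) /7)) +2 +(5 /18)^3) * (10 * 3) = 11176405 /12636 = 884.49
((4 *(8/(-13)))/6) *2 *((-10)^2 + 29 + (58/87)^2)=-37280/351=-106.21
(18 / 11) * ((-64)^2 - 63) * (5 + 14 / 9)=475894 / 11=43263.09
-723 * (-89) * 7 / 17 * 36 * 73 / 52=295931853 / 221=1339058.16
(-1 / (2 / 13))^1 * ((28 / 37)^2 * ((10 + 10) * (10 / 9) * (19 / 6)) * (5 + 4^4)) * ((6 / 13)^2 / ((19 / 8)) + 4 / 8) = -2152530800 / 53391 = -40316.36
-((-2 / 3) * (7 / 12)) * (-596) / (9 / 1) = -2086 / 81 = -25.75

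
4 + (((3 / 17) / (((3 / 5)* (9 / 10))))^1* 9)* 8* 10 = 4068 / 17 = 239.29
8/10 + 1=9/5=1.80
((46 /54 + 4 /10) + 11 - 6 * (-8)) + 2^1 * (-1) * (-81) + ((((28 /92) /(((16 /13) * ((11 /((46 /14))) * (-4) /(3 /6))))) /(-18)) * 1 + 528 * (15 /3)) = 1088113859 /380160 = 2862.25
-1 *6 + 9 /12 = -5.25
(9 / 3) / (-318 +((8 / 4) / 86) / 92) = -11868 / 1258007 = -0.01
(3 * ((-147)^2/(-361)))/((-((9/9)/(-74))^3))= -26269456248/361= -72768576.86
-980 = -980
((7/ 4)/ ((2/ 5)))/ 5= 7/ 8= 0.88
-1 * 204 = -204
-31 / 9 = -3.44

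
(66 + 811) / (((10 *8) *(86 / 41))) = 35957 / 6880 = 5.23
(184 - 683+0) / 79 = -499 / 79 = -6.32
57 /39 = 19 /13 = 1.46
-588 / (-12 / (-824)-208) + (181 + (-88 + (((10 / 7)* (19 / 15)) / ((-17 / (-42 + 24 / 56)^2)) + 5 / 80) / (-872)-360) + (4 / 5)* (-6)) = -936801363579691 / 3485616928640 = -268.76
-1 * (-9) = 9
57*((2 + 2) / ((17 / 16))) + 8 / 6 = 215.92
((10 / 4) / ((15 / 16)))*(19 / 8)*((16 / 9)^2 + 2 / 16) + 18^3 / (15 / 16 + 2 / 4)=182328901 / 44712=4077.85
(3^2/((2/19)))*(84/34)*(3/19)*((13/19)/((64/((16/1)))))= 7371/1292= 5.71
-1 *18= -18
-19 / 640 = -0.03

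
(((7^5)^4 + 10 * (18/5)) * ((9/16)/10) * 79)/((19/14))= 397126109363215108149/1520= 261267177212641518.52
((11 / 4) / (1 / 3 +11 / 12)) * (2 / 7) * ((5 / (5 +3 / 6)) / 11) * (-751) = -3004 / 77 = -39.01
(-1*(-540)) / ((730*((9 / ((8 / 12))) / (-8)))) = -32 / 73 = -0.44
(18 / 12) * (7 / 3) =7 / 2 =3.50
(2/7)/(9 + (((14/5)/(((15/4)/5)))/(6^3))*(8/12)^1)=2430/76643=0.03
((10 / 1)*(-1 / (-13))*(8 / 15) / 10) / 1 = 8 / 195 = 0.04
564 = 564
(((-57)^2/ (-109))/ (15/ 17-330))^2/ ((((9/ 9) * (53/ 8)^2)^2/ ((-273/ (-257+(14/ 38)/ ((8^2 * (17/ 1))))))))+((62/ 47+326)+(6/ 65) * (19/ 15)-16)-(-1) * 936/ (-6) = 4218495815311029971675282386/ 27139747150850903481993925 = 155.44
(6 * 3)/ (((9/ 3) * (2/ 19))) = 57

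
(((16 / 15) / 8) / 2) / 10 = 1 / 150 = 0.01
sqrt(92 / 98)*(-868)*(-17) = 2108*sqrt(46) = 14297.15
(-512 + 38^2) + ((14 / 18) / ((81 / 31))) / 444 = 301666249 / 323676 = 932.00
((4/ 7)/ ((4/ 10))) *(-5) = -50/ 7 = -7.14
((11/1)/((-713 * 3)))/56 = -11/119784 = -0.00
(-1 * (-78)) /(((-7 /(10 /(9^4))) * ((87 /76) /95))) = -1877200 /1331883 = -1.41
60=60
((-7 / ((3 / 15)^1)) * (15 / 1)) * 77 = -40425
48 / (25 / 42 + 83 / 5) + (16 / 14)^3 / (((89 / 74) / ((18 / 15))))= 2359442208 / 551164985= 4.28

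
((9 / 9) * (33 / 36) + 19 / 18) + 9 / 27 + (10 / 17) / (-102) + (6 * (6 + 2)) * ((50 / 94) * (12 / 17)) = 9937369 / 488988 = 20.32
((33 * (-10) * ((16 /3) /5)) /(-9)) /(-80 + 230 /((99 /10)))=-968 /1405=-0.69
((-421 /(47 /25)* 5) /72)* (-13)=684125 /3384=202.16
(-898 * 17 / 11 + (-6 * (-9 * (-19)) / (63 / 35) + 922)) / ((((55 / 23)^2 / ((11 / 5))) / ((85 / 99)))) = -11385138 / 33275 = -342.15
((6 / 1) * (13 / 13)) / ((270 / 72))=8 / 5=1.60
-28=-28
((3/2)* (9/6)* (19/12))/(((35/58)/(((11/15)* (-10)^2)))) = 6061/14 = 432.93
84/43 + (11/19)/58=93041/47386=1.96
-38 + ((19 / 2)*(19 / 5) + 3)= 11 / 10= 1.10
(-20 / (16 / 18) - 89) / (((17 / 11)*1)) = -2453 / 34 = -72.15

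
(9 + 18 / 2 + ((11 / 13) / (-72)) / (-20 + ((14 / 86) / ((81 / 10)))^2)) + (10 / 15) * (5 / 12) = 4150891459219 / 227093143680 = 18.28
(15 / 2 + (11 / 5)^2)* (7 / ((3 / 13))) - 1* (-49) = 63497 / 150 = 423.31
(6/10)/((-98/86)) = -129/245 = -0.53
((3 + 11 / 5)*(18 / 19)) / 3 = 156 / 95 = 1.64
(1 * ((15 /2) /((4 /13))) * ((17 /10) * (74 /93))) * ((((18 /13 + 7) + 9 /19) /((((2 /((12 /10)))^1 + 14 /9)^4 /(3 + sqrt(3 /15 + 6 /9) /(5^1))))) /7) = 752465781 * sqrt(195) /145805978150 + 6772192029 /5832239126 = 1.23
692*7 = 4844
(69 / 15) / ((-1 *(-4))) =23 / 20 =1.15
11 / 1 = 11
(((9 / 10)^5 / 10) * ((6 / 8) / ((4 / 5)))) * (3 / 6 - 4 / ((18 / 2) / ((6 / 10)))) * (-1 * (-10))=413343 / 3200000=0.13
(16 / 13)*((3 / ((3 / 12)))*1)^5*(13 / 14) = 1990656 / 7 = 284379.43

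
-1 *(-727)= 727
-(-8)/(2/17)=68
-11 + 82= 71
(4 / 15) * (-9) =-12 / 5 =-2.40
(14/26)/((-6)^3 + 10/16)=-56/22399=-0.00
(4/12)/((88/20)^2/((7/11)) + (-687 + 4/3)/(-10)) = 350/103939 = 0.00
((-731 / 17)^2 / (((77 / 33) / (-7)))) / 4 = -5547 / 4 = -1386.75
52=52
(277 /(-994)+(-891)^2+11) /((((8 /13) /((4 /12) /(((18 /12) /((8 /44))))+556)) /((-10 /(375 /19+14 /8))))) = -3832023152143420 /11478357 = -333847705.92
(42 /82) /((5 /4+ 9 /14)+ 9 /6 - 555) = -0.00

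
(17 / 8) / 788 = 17 / 6304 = 0.00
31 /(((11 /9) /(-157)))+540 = -37863 /11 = -3442.09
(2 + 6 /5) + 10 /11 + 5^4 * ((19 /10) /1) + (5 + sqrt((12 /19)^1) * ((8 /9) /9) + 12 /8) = 16 * sqrt(57) /1539 + 65896 /55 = 1198.19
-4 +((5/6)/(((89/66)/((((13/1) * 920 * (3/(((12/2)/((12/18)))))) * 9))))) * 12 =23680444/89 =266072.40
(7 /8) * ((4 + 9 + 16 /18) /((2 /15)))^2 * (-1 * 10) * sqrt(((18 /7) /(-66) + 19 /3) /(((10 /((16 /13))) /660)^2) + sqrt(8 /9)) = -1953125 * sqrt(49686 * sqrt(2) + 3095414784) /5616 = -19349390.77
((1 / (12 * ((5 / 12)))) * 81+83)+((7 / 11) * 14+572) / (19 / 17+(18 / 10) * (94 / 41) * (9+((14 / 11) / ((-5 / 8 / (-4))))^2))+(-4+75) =2830288603553 / 16449286265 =172.06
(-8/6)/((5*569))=-4/8535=-0.00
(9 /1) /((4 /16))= 36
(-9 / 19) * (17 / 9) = -17 / 19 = -0.89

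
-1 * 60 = -60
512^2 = 262144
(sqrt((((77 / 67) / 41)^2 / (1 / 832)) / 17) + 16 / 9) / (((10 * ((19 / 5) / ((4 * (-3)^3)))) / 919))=-88224 / 19 - 30569616 * sqrt(221) / 887281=-5155.55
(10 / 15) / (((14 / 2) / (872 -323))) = 52.29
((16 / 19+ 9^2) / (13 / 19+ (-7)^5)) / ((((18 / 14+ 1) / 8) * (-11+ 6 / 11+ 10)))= 23947 / 638640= 0.04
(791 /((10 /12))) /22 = 2373 /55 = 43.15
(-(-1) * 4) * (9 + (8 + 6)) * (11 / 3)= 1012 / 3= 337.33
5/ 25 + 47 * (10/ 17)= 2367/ 85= 27.85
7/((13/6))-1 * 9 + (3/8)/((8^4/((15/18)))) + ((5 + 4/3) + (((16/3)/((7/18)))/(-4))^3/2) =-17171806907/876675072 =-19.59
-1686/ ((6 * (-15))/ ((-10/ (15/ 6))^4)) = 71936/ 15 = 4795.73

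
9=9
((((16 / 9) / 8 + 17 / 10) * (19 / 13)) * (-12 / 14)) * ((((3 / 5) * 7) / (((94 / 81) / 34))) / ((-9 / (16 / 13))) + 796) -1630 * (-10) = 60147939736 / 4170075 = 14423.71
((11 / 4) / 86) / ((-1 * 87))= -11 / 29928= -0.00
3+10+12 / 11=155 / 11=14.09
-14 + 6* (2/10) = -64/5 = -12.80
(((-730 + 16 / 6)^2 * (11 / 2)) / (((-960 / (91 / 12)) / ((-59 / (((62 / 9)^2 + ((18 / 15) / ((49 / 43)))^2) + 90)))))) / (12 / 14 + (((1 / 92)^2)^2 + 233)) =1653130500575718028865 / 39504176119536913503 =41.85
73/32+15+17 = 1097/32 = 34.28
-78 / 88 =-39 / 44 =-0.89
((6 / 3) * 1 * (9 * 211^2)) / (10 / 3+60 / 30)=1202067 / 8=150258.38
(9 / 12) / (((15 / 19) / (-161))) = -3059 / 20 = -152.95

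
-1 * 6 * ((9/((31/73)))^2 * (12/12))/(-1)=2695.00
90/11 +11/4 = 10.93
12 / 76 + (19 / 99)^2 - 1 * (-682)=127037620 / 186219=682.19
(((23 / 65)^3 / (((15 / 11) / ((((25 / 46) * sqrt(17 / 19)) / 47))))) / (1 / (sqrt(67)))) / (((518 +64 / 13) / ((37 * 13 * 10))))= 19573 * sqrt(21641) / 107615430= 0.03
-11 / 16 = -0.69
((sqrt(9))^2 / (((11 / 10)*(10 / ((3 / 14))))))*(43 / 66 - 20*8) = -94653 / 3388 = -27.94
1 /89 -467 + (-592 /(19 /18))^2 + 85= 10093706987 /32129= 314161.88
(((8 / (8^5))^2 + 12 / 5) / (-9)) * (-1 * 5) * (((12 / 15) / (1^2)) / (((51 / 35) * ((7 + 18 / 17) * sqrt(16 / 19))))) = 1409286179 * sqrt(19) / 62058921984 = 0.10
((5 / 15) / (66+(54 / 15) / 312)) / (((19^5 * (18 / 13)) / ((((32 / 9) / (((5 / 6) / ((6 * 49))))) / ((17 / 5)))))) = 10599680 / 19506254795883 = 0.00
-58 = -58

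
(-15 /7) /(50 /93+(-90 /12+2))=2790 /6461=0.43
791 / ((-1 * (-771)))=791 / 771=1.03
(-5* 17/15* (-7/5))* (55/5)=1309/15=87.27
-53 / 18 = -2.94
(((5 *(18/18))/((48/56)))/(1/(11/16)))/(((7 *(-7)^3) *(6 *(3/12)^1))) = -55/49392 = -0.00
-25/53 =-0.47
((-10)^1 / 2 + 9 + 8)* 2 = 24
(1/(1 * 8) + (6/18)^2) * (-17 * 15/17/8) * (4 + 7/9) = -3655/1728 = -2.12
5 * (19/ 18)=95/ 18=5.28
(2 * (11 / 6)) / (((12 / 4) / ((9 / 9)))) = 11 / 9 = 1.22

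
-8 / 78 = -4 / 39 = -0.10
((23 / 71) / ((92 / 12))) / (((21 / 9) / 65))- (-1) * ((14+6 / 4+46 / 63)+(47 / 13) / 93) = 62897329 / 3605238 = 17.45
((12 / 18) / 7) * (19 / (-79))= -38 / 1659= -0.02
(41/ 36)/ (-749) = -41/ 26964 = -0.00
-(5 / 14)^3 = -125 / 2744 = -0.05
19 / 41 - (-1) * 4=183 / 41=4.46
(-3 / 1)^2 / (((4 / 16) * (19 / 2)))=72 / 19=3.79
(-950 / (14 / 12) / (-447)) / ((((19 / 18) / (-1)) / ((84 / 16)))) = -1350 / 149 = -9.06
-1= -1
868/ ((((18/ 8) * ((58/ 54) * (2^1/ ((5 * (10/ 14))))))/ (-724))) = -13466400/ 29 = -464358.62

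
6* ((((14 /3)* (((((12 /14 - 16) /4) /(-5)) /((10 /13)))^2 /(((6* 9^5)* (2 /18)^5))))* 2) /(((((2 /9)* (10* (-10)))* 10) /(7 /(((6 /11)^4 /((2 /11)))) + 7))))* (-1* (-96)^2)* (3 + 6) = 72151.52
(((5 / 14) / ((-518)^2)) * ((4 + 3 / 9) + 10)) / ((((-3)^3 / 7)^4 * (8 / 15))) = 7525 / 46562734656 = 0.00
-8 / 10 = -4 / 5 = -0.80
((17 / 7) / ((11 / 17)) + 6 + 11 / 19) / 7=15116 / 10241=1.48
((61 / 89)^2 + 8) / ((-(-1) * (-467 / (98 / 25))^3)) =-63143630088 / 12605227289421875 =-0.00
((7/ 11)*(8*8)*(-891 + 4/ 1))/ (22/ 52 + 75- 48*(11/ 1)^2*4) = 10331776/ 6622781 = 1.56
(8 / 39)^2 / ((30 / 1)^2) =16 / 342225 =0.00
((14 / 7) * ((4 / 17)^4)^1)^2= 262144 / 6975757441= 0.00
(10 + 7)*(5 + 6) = 187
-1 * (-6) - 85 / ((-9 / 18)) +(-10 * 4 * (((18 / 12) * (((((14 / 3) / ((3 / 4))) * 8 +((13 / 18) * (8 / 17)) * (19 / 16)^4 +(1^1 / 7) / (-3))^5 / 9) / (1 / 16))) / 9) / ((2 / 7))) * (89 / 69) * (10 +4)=-991315908312838991352876782832617009353583381 / 4067031891493589429398546409324544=-243744316435.34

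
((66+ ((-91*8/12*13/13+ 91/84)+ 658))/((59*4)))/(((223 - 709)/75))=-199325/458784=-0.43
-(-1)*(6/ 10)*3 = 9/ 5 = 1.80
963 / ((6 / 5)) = 1605 / 2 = 802.50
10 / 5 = 2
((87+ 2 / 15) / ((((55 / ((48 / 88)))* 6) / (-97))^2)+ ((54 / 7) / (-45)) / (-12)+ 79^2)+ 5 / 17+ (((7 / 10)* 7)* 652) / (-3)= 2255648001823 / 435569750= 5178.61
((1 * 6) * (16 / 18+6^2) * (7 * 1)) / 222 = 2324 / 333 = 6.98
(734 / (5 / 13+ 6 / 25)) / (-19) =-238550 / 3857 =-61.85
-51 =-51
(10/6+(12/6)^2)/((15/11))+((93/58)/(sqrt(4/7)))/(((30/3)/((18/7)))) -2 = 2.70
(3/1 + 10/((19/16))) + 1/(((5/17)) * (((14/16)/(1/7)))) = 55749/4655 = 11.98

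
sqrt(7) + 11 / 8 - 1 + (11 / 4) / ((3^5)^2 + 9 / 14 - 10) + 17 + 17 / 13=sqrt(7) + 1606000369 / 85961720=21.33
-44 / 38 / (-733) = 22 / 13927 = 0.00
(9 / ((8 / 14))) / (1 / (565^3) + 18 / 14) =79539697125 / 6493036528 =12.25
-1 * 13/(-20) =13/20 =0.65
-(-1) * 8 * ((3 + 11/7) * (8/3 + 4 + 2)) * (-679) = -645632/3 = -215210.67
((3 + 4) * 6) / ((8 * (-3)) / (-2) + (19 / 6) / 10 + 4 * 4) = 2520 / 1699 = 1.48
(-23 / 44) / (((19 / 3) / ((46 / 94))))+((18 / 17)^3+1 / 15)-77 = -219449691589 / 2895623940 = -75.79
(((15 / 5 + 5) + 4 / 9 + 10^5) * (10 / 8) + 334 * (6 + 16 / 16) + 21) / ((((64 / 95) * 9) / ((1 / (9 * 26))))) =54450485 / 606528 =89.77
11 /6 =1.83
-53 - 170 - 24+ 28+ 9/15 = -1092/5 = -218.40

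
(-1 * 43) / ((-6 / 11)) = 473 / 6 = 78.83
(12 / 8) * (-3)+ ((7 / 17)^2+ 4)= -191 / 578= -0.33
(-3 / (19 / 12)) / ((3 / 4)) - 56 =-1112 / 19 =-58.53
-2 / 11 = -0.18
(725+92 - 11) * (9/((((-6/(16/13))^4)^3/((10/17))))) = 42606075576320/1799029744827343821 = 0.00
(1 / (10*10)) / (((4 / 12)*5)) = 3 / 500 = 0.01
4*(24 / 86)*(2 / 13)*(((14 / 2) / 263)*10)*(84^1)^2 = 47416320 / 147017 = 322.52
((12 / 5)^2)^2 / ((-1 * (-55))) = 20736 / 34375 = 0.60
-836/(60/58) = -12122/15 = -808.13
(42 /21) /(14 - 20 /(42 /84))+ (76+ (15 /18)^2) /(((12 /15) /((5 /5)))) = 179321 /1872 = 95.79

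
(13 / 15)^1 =13 / 15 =0.87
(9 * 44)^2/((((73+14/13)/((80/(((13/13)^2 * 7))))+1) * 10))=16308864/7781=2095.99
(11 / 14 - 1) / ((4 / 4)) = -3 / 14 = -0.21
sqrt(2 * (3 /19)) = sqrt(114) /19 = 0.56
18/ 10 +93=474/ 5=94.80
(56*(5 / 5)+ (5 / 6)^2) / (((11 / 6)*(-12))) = -2041 / 792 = -2.58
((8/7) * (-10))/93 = -80/651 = -0.12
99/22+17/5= 79/10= 7.90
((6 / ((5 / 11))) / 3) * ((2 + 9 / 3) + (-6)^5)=-170962 / 5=-34192.40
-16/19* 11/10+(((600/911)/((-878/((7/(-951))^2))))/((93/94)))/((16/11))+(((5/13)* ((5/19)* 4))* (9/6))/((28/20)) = -95486352198000509/193865539553668710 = -0.49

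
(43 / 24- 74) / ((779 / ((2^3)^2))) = -13864 / 2337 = -5.93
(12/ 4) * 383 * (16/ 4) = 4596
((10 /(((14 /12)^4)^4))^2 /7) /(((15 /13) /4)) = 2759002518114752306589204480 /7730993719707444524137094407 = 0.36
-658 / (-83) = 658 / 83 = 7.93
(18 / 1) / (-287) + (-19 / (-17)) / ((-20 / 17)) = -5813 / 5740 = -1.01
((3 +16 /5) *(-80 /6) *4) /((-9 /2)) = 1984 /27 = 73.48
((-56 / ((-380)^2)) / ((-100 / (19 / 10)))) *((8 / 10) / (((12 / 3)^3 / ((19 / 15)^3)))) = 0.00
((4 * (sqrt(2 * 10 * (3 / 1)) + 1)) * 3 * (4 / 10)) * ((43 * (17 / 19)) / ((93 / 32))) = 555.75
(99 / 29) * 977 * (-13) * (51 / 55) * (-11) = 64127349 / 145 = 442257.58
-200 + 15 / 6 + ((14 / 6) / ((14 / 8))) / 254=-150491 / 762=-197.49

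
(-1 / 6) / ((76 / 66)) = -11 / 76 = -0.14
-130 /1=-130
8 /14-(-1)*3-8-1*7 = -80 /7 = -11.43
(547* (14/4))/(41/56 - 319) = -107212/17823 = -6.02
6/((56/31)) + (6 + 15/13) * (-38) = -268.52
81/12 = 6.75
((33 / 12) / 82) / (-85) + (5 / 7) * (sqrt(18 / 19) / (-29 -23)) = -15 * sqrt(38) / 6916 -11 / 27880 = -0.01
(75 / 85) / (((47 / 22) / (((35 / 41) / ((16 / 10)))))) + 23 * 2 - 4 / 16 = 1505943 / 32759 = 45.97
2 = 2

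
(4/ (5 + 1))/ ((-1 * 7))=-2/ 21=-0.10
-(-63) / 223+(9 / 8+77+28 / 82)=5760015 / 73144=78.75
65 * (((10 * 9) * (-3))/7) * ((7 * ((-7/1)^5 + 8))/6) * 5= 245685375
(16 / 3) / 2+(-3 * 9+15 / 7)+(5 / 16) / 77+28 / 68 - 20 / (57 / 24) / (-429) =-337627175 / 15519504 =-21.76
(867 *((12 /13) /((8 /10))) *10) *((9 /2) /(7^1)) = 585225 /91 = 6431.04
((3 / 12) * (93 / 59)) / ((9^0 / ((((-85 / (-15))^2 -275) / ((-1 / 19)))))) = 643777 / 354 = 1818.58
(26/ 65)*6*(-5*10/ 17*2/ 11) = -240/ 187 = -1.28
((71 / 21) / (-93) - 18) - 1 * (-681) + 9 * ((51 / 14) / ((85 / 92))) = 6820358 / 9765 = 698.45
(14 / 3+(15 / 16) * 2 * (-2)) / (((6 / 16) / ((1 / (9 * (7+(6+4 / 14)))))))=0.02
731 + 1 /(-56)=40935 /56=730.98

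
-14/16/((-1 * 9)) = 7/72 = 0.10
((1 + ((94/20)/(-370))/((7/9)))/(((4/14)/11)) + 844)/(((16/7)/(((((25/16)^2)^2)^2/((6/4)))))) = 278814263916015625/30511447670784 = 9138.02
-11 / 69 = -0.16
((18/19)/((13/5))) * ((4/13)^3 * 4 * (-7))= -0.30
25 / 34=0.74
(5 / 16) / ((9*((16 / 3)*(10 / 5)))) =5 / 1536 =0.00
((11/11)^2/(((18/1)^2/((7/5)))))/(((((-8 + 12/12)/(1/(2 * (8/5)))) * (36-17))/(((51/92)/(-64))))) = 17/193314816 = 0.00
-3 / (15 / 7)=-7 / 5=-1.40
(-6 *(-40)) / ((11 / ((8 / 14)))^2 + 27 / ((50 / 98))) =96000 / 169393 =0.57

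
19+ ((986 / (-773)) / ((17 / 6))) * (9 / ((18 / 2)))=14339 / 773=18.55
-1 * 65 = -65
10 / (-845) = -2 / 169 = -0.01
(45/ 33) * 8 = 120/ 11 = 10.91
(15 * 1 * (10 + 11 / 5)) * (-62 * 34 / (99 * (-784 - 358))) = 64294 / 18843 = 3.41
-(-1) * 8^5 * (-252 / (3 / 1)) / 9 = -917504 / 3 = -305834.67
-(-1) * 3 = 3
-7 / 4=-1.75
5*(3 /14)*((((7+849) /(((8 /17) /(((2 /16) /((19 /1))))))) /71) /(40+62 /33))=900405 /208803616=0.00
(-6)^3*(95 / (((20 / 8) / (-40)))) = 328320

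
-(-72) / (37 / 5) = 360 / 37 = 9.73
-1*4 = -4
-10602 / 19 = -558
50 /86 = 25 /43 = 0.58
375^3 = 52734375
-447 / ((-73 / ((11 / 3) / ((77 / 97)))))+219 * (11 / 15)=482598 / 2555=188.88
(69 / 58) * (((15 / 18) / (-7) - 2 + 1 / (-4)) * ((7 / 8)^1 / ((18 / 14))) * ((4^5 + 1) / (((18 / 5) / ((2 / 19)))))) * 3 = -164199875 / 952128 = -172.46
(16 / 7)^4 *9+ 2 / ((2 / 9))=611433 / 2401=254.66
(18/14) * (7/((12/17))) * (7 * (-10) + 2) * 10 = -8670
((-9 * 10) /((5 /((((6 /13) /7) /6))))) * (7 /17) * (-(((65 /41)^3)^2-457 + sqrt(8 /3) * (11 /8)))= -37716817455216 /1049773037261 + 33 * sqrt(6) /442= -35.75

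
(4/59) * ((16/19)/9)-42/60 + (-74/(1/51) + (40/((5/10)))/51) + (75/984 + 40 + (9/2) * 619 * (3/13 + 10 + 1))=27550.26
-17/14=-1.21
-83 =-83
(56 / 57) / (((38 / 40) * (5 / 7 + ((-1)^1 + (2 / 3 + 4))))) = 0.24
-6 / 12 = -1 / 2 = -0.50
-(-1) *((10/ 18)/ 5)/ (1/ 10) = 10/ 9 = 1.11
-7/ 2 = -3.50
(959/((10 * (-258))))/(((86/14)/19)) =-127547/110940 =-1.15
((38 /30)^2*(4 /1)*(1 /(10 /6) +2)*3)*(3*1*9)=168948 /125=1351.58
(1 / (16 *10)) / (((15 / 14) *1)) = 7 / 1200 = 0.01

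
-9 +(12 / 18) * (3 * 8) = 7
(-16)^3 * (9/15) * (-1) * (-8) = -98304/5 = -19660.80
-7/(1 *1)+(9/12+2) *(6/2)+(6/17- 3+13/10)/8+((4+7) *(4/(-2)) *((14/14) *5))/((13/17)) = -2524077/17680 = -142.76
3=3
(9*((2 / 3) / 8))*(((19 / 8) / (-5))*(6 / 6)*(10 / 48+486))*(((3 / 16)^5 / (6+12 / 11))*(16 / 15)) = -65848167 / 10905190400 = -0.01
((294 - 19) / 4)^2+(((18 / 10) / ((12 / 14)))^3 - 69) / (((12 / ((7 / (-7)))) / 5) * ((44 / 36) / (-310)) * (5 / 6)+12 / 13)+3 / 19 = 598255687811 / 128310800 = 4662.55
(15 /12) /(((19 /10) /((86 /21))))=1075 /399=2.69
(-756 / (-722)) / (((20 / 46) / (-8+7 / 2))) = -39123 / 3610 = -10.84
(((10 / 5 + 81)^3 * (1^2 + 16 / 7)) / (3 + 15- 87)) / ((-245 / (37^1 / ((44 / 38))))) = 401966261 / 113190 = 3551.25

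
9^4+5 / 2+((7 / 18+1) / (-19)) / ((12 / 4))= 3367063 / 513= 6563.48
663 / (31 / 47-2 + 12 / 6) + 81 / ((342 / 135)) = 1037.17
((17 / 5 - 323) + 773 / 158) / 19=-248619 / 15010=-16.56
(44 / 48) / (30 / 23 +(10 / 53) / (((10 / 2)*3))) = 13409 / 19264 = 0.70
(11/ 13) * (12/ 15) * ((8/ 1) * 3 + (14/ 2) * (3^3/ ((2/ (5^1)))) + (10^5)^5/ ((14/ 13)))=2860000000000000000000152922/ 455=6285714285714285714286050.00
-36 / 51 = -12 / 17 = -0.71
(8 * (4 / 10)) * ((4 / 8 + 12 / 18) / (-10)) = -0.37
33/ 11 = 3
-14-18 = -32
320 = 320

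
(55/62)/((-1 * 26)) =-55/1612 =-0.03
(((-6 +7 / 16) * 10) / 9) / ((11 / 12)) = -445 / 66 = -6.74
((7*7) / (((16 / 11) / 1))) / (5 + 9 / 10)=2695 / 472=5.71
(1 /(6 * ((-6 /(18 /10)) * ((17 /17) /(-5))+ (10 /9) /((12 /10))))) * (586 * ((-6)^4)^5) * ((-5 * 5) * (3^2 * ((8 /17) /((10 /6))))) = -10412592990961753128960 /731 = -14244313257129621243.45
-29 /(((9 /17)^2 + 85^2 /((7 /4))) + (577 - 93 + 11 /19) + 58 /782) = -25637479 /4078573551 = -0.01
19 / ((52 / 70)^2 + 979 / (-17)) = -395675 / 1187783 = -0.33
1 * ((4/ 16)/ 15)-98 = -5879/ 60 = -97.98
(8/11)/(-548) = -2/1507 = -0.00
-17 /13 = -1.31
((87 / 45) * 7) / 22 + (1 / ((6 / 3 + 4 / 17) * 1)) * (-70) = -30.70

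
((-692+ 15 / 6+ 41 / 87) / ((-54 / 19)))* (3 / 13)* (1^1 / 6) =2277929 / 244296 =9.32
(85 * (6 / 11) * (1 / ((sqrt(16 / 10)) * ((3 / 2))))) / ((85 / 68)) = 68 * sqrt(10) / 11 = 19.55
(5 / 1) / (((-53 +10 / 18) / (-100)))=9.53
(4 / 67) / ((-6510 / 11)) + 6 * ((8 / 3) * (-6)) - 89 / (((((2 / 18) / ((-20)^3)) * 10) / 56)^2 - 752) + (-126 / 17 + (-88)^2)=3463116656747824800619724 / 453245608024469892555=7640.71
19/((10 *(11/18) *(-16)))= -171/880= -0.19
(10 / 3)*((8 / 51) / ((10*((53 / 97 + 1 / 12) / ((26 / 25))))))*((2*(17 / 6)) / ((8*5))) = 10088 / 824625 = 0.01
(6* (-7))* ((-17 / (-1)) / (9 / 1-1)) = -357 / 4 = -89.25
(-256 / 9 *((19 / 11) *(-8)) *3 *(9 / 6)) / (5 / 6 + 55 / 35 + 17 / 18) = 1225728 / 2321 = 528.10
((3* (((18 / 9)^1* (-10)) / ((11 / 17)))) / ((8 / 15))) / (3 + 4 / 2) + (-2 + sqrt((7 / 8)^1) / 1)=-35.84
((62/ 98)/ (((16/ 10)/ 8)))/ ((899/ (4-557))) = -395/ 203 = -1.95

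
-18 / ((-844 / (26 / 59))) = 117 / 12449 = 0.01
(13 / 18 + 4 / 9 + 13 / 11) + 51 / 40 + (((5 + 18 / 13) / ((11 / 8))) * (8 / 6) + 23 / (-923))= 11927389 / 1218360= 9.79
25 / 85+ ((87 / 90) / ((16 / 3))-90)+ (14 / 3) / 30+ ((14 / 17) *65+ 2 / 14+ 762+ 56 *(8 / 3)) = 30009815 / 34272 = 875.64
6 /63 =2 /21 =0.10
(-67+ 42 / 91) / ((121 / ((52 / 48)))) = -865 / 1452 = -0.60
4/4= 1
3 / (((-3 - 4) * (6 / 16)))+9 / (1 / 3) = 181 / 7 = 25.86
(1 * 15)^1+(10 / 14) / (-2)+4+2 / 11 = 2899 / 154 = 18.82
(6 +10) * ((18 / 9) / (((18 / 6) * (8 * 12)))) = 1 / 9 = 0.11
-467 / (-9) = 467 / 9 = 51.89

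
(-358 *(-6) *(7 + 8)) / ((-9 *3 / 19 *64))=-17005 / 48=-354.27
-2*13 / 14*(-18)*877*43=8824374 / 7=1260624.86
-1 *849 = -849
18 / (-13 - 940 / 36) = -81 / 176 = -0.46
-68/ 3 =-22.67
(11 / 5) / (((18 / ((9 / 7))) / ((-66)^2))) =23958 / 35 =684.51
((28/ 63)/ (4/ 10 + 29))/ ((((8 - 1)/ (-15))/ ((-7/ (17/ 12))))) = 400/ 2499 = 0.16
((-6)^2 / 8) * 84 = 378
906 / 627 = 1.44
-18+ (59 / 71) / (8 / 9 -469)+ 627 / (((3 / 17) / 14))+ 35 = 14884060826 / 299123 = 49759.00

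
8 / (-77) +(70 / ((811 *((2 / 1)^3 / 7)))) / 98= -51519 / 499576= -0.10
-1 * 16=-16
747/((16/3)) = 2241/16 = 140.06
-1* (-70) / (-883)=-0.08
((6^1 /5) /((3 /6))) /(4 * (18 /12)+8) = 6 /35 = 0.17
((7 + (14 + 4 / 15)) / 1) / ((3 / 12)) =1276 / 15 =85.07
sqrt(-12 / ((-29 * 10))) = sqrt(870) / 145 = 0.20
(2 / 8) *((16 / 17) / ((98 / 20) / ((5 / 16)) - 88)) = -25 / 7684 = -0.00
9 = 9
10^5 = 100000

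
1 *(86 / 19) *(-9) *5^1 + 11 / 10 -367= -108221 / 190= -569.58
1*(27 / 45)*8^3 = 1536 / 5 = 307.20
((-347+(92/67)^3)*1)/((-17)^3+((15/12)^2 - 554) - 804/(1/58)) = 0.01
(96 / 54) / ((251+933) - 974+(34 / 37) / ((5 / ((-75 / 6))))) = 592 / 69165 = 0.01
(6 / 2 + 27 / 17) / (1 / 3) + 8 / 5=1306 / 85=15.36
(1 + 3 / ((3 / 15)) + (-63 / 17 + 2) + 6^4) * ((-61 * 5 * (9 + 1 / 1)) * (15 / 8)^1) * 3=-1528621875 / 68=-22479733.46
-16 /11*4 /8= -8 /11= -0.73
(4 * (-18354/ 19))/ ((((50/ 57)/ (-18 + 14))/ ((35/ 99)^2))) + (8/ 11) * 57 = 2443400/ 1089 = 2243.71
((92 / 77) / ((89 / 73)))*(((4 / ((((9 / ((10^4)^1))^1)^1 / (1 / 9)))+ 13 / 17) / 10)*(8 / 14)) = 9147903896 / 330280335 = 27.70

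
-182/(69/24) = -63.30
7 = 7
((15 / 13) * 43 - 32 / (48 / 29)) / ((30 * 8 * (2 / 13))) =1181 / 1440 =0.82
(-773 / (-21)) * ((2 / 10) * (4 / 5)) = 3092 / 525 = 5.89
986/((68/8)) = 116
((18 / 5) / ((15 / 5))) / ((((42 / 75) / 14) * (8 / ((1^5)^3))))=15 / 4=3.75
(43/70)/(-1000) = -43/70000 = -0.00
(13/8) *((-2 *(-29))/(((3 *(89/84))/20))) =52780/89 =593.03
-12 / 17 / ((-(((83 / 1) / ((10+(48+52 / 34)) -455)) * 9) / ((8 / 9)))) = -96 / 289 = -0.33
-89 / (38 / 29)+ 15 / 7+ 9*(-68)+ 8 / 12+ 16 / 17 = -9172927 / 13566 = -676.17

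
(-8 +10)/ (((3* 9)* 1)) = 2/ 27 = 0.07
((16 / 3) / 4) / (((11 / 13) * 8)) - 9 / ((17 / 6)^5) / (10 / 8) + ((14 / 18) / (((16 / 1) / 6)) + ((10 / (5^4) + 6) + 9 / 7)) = 7.75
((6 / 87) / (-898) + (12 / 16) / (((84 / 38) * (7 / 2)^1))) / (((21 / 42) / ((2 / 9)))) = 27467 / 638029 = 0.04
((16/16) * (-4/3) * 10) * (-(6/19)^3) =2880/6859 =0.42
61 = 61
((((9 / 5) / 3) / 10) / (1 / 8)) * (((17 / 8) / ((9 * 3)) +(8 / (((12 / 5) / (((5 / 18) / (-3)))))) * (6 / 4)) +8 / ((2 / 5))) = 4237 / 450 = 9.42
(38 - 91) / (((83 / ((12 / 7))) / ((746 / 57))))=-158152 / 11039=-14.33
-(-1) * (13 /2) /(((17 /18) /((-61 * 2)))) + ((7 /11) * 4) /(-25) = -3925826 /4675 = -839.75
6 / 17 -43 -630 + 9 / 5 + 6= -56512 / 85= -664.85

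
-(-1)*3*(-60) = -180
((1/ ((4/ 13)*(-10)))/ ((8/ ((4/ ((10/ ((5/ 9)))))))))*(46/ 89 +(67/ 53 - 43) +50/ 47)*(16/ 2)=5786534/ 1995291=2.90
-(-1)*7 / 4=7 / 4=1.75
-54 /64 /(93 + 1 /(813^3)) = -14508930519 /1599206563904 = -0.01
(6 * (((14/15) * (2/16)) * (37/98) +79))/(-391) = -66397/54740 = -1.21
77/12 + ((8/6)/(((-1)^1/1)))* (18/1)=-17.58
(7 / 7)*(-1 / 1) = -1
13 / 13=1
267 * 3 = 801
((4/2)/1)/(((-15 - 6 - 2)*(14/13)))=-13/161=-0.08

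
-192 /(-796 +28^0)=64 /265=0.24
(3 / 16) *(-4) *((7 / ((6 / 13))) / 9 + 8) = -523 / 72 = -7.26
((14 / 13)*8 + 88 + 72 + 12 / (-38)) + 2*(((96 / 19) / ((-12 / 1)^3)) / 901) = 337091117 / 2002923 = 168.30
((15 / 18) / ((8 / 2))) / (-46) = -5 / 1104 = -0.00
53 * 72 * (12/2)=22896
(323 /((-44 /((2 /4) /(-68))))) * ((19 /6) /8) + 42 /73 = 735985 /1233408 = 0.60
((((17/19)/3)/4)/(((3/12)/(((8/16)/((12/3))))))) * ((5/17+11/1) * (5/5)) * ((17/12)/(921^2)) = 34/48349737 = 0.00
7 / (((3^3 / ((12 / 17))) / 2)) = 56 / 153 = 0.37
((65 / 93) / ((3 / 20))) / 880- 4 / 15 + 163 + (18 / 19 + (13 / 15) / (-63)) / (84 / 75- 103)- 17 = 9090255569261 / 62377609140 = 145.73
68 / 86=34 / 43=0.79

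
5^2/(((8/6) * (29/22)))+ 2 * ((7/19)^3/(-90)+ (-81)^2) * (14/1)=3288993140779/17901990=183722.21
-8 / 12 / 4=-1 / 6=-0.17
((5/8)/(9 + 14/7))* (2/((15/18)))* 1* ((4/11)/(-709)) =-6/85789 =-0.00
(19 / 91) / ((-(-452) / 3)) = 57 / 41132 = 0.00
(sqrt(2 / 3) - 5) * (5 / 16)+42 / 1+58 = 5 * sqrt(6) / 48+1575 / 16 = 98.69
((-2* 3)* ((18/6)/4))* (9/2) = -81/4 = -20.25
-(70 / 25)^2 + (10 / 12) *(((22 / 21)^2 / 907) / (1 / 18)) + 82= 247252466 / 3333225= 74.18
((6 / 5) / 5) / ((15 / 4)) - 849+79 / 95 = -848.10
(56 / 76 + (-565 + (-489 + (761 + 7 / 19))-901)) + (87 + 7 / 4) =-83915 / 76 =-1104.14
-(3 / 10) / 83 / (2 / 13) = -39 / 1660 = -0.02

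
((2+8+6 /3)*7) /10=42 /5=8.40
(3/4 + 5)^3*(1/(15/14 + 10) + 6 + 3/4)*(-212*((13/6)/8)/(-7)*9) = 106657710549/1111040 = 95998.08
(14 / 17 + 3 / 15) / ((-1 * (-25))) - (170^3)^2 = -51292334124999913 / 2125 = -24137568999999.96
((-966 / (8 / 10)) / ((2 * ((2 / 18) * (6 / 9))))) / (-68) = 119.86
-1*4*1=-4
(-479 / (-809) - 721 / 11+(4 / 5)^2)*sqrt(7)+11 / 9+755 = 6806 / 9 - 14308116*sqrt(7) / 222475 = 586.07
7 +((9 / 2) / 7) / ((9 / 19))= 117 / 14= 8.36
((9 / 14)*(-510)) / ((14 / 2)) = -2295 / 49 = -46.84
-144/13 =-11.08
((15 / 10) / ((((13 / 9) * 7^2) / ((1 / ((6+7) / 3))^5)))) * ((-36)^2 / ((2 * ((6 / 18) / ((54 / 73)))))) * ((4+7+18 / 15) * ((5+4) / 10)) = 94530599316 / 431637394825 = 0.22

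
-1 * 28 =-28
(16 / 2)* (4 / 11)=32 / 11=2.91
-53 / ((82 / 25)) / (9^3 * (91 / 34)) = -22525 / 2719899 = -0.01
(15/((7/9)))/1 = 135/7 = 19.29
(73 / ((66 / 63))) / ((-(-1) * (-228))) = -511 / 1672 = -0.31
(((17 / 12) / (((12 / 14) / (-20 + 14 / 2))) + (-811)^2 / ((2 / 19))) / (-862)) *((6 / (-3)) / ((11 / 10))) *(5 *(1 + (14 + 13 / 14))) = 228007169525 / 217224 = 1049640.78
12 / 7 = 1.71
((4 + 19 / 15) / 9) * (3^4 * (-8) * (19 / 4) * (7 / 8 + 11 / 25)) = -1184289 / 500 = -2368.58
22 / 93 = 0.24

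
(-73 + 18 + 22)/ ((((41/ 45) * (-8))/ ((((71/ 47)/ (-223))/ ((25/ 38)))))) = -400653/ 8594420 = -0.05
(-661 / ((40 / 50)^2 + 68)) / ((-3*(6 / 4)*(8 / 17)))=280925 / 61776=4.55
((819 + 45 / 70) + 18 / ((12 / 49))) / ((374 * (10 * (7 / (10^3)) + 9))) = 312600 / 1187263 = 0.26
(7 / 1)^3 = 343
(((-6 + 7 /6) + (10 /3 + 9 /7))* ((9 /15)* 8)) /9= -4 /35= -0.11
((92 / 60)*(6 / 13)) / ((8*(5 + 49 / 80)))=92 / 5837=0.02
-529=-529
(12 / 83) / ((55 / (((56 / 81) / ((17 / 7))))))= 1568 / 2095335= 0.00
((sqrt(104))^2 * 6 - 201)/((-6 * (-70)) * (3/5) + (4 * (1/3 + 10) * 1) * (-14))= -1269/980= -1.29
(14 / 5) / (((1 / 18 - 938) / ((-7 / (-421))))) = -1764 / 35538715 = -0.00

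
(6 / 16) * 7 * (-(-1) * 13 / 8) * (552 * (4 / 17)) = 18837 / 34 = 554.03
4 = 4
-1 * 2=-2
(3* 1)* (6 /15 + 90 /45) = 36 /5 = 7.20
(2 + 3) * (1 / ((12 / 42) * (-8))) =-2.19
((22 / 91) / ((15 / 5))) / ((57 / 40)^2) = 35200 / 886977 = 0.04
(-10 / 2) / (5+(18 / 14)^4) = -12005 / 18566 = -0.65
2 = 2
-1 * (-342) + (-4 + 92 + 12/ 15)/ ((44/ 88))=2598/ 5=519.60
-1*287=-287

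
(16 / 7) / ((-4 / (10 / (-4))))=10 / 7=1.43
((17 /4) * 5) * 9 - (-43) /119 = 91207 /476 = 191.61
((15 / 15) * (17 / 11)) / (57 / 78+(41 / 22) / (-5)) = 1105 / 256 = 4.32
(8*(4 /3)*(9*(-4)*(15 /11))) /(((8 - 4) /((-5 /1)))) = 7200 /11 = 654.55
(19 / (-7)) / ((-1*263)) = 19 / 1841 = 0.01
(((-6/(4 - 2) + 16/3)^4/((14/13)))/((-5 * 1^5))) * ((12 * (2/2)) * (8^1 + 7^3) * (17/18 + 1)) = -45085.44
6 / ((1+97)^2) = 3 / 4802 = 0.00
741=741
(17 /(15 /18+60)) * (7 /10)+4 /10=1087 /1825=0.60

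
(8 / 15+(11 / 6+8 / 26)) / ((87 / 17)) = 17731 / 33930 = 0.52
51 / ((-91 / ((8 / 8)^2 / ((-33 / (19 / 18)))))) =323 / 18018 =0.02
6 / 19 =0.32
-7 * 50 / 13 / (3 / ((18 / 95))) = -420 / 247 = -1.70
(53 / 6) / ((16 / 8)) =53 / 12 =4.42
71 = 71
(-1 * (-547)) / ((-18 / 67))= -36649 / 18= -2036.06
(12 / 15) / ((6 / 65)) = 26 / 3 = 8.67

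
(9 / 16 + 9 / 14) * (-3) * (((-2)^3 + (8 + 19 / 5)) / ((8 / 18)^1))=-13851 / 448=-30.92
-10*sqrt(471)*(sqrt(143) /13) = -10*sqrt(67353) /13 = -199.63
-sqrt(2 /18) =-1 /3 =-0.33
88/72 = 11/9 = 1.22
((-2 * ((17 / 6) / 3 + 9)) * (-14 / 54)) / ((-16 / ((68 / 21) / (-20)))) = 3043 / 58320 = 0.05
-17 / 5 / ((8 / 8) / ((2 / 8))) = -17 / 20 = -0.85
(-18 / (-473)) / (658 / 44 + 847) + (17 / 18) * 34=26183725 / 815409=32.11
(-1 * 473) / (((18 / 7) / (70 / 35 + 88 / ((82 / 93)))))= -6910057 / 369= -18726.44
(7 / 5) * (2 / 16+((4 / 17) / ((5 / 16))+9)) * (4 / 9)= 15673 / 2550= 6.15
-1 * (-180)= 180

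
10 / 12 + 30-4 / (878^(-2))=-18501031 / 6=-3083505.17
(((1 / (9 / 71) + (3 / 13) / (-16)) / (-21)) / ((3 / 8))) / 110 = -0.01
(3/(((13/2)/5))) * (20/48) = 25/26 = 0.96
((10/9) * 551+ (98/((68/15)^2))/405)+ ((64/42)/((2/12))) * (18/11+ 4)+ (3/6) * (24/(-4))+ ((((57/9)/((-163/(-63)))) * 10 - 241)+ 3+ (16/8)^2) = 13094187459/29017912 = 451.24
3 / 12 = 1 / 4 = 0.25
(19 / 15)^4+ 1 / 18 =266267 / 101250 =2.63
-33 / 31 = -1.06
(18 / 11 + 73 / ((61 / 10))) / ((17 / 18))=164304 / 11407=14.40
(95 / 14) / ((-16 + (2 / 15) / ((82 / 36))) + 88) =19475 / 206808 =0.09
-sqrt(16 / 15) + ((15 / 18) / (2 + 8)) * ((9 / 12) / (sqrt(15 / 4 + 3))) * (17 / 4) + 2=-4 * sqrt(15) / 15 + 17 * sqrt(3) / 288 + 2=1.07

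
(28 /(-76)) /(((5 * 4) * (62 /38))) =-7 /620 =-0.01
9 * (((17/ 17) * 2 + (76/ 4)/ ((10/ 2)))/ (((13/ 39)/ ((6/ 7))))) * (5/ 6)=783/ 7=111.86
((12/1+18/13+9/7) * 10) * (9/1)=120150/91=1320.33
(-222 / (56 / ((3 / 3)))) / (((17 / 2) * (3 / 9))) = -333 / 238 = -1.40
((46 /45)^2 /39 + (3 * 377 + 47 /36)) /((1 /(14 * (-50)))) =-2503926523 /3159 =-792632.64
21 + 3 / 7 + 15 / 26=4005 / 182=22.01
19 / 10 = 1.90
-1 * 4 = -4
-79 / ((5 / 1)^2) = -3.16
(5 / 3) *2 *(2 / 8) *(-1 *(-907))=755.83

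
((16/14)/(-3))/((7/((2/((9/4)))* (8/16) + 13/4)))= -38/189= -0.20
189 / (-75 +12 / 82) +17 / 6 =631 / 2046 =0.31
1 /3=0.33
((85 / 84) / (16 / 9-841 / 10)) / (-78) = 425 / 2696876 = 0.00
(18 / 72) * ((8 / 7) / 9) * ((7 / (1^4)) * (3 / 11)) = 2 / 33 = 0.06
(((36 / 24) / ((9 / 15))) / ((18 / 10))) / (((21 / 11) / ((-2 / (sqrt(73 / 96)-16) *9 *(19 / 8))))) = 5225 *sqrt(438) / 1029126 + 334400 / 171521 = 2.06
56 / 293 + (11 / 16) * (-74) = -118803 / 2344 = -50.68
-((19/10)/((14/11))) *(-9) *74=69597/70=994.24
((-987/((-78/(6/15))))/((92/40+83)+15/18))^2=974169/282105616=0.00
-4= -4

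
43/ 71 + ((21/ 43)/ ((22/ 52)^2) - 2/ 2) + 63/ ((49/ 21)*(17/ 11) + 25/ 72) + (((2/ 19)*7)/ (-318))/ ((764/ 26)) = 24386548521586307/ 1334778892768266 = 18.27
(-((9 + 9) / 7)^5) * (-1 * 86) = 162502848 / 16807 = 9668.76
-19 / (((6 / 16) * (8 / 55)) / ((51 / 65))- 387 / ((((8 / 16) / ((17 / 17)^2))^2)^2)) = 3553 / 1157891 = 0.00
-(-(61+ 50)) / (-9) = -37 / 3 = -12.33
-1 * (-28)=28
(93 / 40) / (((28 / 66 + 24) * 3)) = 33 / 1040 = 0.03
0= 0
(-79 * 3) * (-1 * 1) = 237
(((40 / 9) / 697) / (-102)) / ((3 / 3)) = -20 / 319923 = -0.00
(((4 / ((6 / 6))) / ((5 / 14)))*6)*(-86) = -28896 / 5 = -5779.20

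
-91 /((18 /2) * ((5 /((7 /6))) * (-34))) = 637 /9180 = 0.07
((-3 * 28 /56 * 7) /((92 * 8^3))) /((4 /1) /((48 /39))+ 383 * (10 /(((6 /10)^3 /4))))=-567 /180416586752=-0.00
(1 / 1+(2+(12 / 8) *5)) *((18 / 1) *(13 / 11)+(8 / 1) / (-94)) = 115017 / 517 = 222.47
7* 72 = 504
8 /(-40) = -0.20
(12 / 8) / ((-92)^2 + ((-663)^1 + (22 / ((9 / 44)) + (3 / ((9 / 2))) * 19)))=27 / 142582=0.00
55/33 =5/3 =1.67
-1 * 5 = -5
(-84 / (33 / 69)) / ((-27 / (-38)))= -24472 / 99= -247.19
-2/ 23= -0.09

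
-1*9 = -9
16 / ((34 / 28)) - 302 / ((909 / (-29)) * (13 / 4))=3242552 / 200889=16.14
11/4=2.75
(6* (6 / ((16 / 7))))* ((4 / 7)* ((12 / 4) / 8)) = 27 / 8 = 3.38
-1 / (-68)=1 / 68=0.01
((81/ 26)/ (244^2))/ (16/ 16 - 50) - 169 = -12818458097/ 75848864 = -169.00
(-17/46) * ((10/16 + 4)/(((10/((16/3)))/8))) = -2516/345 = -7.29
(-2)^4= 16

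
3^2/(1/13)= 117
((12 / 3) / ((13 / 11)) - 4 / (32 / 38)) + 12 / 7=127 / 364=0.35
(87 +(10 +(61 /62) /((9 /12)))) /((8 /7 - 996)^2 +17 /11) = 4928077 /49612811277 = 0.00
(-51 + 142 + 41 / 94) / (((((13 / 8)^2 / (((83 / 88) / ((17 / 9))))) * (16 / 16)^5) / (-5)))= -128409300 / 1485341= -86.45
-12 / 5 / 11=-12 / 55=-0.22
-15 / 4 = -3.75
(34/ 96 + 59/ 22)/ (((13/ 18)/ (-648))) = -389529/ 143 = -2723.98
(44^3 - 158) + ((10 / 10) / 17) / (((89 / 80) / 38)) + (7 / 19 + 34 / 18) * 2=21999869674 / 258723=85032.52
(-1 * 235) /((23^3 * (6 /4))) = -470 /36501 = -0.01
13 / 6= 2.17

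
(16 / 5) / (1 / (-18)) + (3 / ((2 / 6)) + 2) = -233 / 5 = -46.60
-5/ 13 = -0.38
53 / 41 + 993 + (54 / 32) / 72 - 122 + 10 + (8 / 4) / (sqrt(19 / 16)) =8 * sqrt(19) / 19 + 4630395 / 5248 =884.15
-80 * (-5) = 400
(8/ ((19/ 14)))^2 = 12544/ 361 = 34.75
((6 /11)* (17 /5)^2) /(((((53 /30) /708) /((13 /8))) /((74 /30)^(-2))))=538641090 /798127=674.88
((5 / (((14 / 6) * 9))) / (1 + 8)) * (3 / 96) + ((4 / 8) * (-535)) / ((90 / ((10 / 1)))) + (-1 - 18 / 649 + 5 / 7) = -117891331 / 3925152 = -30.03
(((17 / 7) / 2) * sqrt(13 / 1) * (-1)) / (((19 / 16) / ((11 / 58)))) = -748 * sqrt(13) / 3857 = -0.70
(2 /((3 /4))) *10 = 80 /3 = 26.67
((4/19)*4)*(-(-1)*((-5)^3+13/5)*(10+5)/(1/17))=-499392/19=-26283.79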